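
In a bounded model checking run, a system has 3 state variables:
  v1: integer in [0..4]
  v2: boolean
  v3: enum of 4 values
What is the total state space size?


State space = product of domain sizes of all variables.
Domain sizes:
  v1 (integer in [0..4]): 5
  v2 (boolean): 2
  v3 (enum of 4 values): 4
Product = 5 * 2 * 4 = 40

40


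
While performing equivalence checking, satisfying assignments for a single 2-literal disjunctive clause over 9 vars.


Step 1: Total=2^9=512
Step 2: Unsat when all 2 false: 2^7=128
Step 3: Sat=512-128=384

384


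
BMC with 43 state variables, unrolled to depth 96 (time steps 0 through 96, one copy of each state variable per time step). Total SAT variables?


BMC unrolls to depth k, creating one copy of each state var for steps 0..k.
Step count = 96 + 1 = 97 (steps 0 through 96)
Vars per step = 43
Total = 43 * 97 = 4171

4171


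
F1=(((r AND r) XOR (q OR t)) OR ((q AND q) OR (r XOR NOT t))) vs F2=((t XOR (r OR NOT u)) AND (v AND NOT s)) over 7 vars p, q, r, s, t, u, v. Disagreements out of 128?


F1 = (((r AND r) XOR (q OR t)) OR ((q AND q) OR (r XOR NOT t)))
F2 = ((t XOR (r OR NOT u)) AND (v AND NOT s))
Evaluate both on each of 128 rows (bits = p,q,r,s,t,u,v):
  row 0 [0000000]: F1=1 F2=0 (differ) -> 1
  row 1 [0000001]: F1=1 F2=1 -> 0
  row 2 [0000010]: F1=1 F2=0 (differ) -> 1
  row 3 [0000011]: F1=1 F2=0 (differ) -> 1
  row 4 [0000100]: F1=1 F2=0 (differ) -> 1
  (every remaining row is evaluated the same way; all 128 results are listed next)
Full result column, 8 rows per line (p,q,r,s fixed per line; t,u,v runs 000..111 left to right):
  rows 0-7 [p,q,r,s=0000]: 10111110  (ones: 6)
  rows 8-15 [p,q,r,s=0001]: 11111111  (ones: 8)
  rows 16-23 [p,q,r,s=0010]: 10101111  (ones: 6)
  rows 24-31 [p,q,r,s=0011]: 11111111  (ones: 8)
  rows 32-39 [p,q,r,s=0100]: 10111110  (ones: 6)
  rows 40-47 [p,q,r,s=0101]: 11111111  (ones: 8)
  rows 48-55 [p,q,r,s=0110]: 10101111  (ones: 6)
  rows 56-63 [p,q,r,s=0111]: 11111111  (ones: 8)
  rows 64-71 [p,q,r,s=1000]: 10111110  (ones: 6)
  rows 72-79 [p,q,r,s=1001]: 11111111  (ones: 8)
  rows 80-87 [p,q,r,s=1010]: 10101111  (ones: 6)
  rows 88-95 [p,q,r,s=1011]: 11111111  (ones: 8)
  rows 96-103 [p,q,r,s=1100]: 10111110  (ones: 6)
  rows 104-111 [p,q,r,s=1101]: 11111111  (ones: 8)
  rows 112-119 [p,q,r,s=1110]: 10101111  (ones: 6)
  rows 120-127 [p,q,r,s=1111]: 11111111  (ones: 8)
Disagreements = 6+8+6+8+6+8+6+8+6+8+6+8+6+8+6+8 = 112

112


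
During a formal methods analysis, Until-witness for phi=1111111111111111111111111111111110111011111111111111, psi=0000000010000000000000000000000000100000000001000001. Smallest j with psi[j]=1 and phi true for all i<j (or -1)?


(phi U psi) at 0: need smallest j with psi[j]=1 and phi[i]=1 for all i in [0,j).
Scan from step 0:
  step 0: phi=1, psi=0 -> continue
  step 1: phi=1, psi=0 -> continue
  step 2: phi=1, psi=0 -> continue
  step 3: phi=1, psi=0 -> continue
  step 8: psi=1 and phi held for [0,8) -> witness found
Witness step = 8

8


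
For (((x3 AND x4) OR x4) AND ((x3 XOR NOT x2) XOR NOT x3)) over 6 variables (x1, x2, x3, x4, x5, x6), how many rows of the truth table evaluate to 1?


Formula: (((x3 AND x4) OR x4) AND ((x3 XOR NOT x2) XOR NOT x3)) over 6 vars (64 rows)
Evaluate each row (x1, x2, x3, x4, x5, x6 as bits, MSB first):
  row 0 [000000]: (((0 AND 0) OR 0) AND ((0 XOR NOT 0) XOR NOT 0)) -> 0
  row 1 [000001]: (((0 AND 0) OR 0) AND ((0 XOR NOT 0) XOR NOT 0)) -> 0
  row 2 [000010]: (((0 AND 0) OR 0) AND ((0 XOR NOT 0) XOR NOT 0)) -> 0
  row 3 [000011]: (((0 AND 0) OR 0) AND ((0 XOR NOT 0) XOR NOT 0)) -> 0
  row 4 [000100]: (((0 AND 1) OR 1) AND ((0 XOR NOT 0) XOR NOT 0)) -> 0
  (every remaining row is evaluated the same way; all 64 results are listed next)
Full result column, 8 rows per line (x1,x2,x3 fixed per line; x4,x5,x6 runs 000..111 left to right):
  rows 0-7 [x1,x2,x3=000]: 00000000  (ones: 0)
  rows 8-15 [x1,x2,x3=001]: 00000000  (ones: 0)
  rows 16-23 [x1,x2,x3=010]: 00001111  (ones: 4)
  rows 24-31 [x1,x2,x3=011]: 00001111  (ones: 4)
  rows 32-39 [x1,x2,x3=100]: 00000000  (ones: 0)
  rows 40-47 [x1,x2,x3=101]: 00000000  (ones: 0)
  rows 48-55 [x1,x2,x3=110]: 00001111  (ones: 4)
  rows 56-63 [x1,x2,x3=111]: 00001111  (ones: 4)
Count of 1-rows = 0+0+4+4+0+0+4+4 = 16

16


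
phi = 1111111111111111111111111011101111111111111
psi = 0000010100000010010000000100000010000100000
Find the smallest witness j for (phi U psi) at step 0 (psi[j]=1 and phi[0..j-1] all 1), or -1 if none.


(phi U psi) at 0: need smallest j with psi[j]=1 and phi[i]=1 for all i in [0,j).
Scan from step 0:
  step 0: phi=1, psi=0 -> continue
  step 1: phi=1, psi=0 -> continue
  step 2: phi=1, psi=0 -> continue
  step 3: phi=1, psi=0 -> continue
  step 5: psi=1 and phi held for [0,5) -> witness found
Witness step = 5

5


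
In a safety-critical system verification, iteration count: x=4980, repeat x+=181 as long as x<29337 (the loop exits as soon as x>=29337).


Step 1: x goes from 4980 toward 29337 by 181; the body runs while x<29337, so iterations = ceil((bound-start)/step)
Step 2: Distance=24357
Step 3: ceil(24357/181)=135

135


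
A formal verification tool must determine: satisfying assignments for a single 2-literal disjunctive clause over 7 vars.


Step 1: Total=2^7=128
Step 2: Unsat when all 2 false: 2^5=32
Step 3: Sat=128-32=96

96


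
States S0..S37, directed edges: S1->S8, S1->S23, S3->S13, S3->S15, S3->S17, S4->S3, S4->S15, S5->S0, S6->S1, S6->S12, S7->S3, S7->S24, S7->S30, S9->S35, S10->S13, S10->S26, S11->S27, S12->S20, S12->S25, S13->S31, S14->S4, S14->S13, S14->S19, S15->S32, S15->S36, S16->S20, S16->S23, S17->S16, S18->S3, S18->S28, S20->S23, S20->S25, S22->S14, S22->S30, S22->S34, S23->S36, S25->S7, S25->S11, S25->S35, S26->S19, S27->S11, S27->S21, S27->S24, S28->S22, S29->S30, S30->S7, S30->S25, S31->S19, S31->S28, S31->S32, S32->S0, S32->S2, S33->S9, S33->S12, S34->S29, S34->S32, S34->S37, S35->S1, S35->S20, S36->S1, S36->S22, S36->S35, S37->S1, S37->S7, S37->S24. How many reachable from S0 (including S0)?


BFS from S0:
  layer 0: {S0}
Reachable set: {S0}
Count = 1

1


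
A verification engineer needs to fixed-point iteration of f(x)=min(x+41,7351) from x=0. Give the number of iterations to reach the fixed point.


Step 1: x=0, cap=7351, increment=41
Step 2: x grows by 41 each step until capped at 7351; fixed point is x=7351
Step 3: iterations = ceil(7351/41) = 180

180


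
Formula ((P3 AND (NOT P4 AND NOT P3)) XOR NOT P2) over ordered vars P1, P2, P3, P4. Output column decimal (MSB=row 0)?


Formula: ((P3 AND (NOT P4 AND NOT P3)) XOR NOT P2) over P1, P2, P3, P4 (16 rows)
Evaluate each row (bits = P1,P2,P3,P4, MSB first):
  row 0 [0000]: ((0 AND (NOT 0 AND NOT 0)) XOR NOT 0) -> 1
  row 1 [0001]: ((0 AND (NOT 1 AND NOT 0)) XOR NOT 0) -> 1
  row 2 [0010]: ((1 AND (NOT 0 AND NOT 1)) XOR NOT 0) -> 1
  row 3 [0011]: ((1 AND (NOT 1 AND NOT 1)) XOR NOT 0) -> 1
  row 4 [0100]: ((0 AND (NOT 0 AND NOT 0)) XOR NOT 1) -> 0
  row 5 [0101]: ((0 AND (NOT 1 AND NOT 0)) XOR NOT 1) -> 0
  row 6 [0110]: ((1 AND (NOT 0 AND NOT 1)) XOR NOT 1) -> 0
  row 7 [0111]: ((1 AND (NOT 1 AND NOT 1)) XOR NOT 1) -> 0
  row 8 [1000]: ((0 AND (NOT 0 AND NOT 0)) XOR NOT 0) -> 1
  row 9 [1001]: ((0 AND (NOT 1 AND NOT 0)) XOR NOT 0) -> 1
  row 10 [1010]: ((1 AND (NOT 0 AND NOT 1)) XOR NOT 0) -> 1
  row 11 [1011]: ((1 AND (NOT 1 AND NOT 1)) XOR NOT 0) -> 1
  row 12 [1100]: ((0 AND (NOT 0 AND NOT 0)) XOR NOT 1) -> 0
  row 13 [1101]: ((0 AND (NOT 1 AND NOT 0)) XOR NOT 1) -> 0
  row 14 [1110]: ((1 AND (NOT 0 AND NOT 1)) XOR NOT 1) -> 0
  row 15 [1111]: ((1 AND (NOT 1 AND NOT 1)) XOR NOT 1) -> 0
Full result column, 4 rows per line (P1,P2 fixed per line; P3,P4 runs 00..11 left to right):
  rows 0-3 [P1,P2=00]: 1111  = hex F
  rows 4-7 [P1,P2=01]: 0000  = hex 0
  rows 8-11 [P1,P2=10]: 1111  = hex F
  rows 12-15 [P1,P2=11]: 0000  = hex 0
Output column (row 0 .. row 15) = 1111000011110000
Output column grouped in 4s = 1111 0000 1111 0000 = 0xF0F0
Convert to decimal digit by digit (value = value*16 + digit):
  F -> 15
  15*16 + 0 = 240
  240*16 + 15 (F) = 3855
  3855*16 + 0 = 61680
Decimal = 61680

61680


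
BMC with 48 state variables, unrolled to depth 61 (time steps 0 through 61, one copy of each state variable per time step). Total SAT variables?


BMC unrolls to depth k, creating one copy of each state var for steps 0..k.
Step count = 61 + 1 = 62 (steps 0 through 61)
Vars per step = 48
Total = 48 * 62 = 2976

2976


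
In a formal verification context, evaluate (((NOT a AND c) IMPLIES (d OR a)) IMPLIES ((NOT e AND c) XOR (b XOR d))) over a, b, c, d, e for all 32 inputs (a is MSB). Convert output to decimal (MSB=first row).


Formula: (((NOT a AND c) IMPLIES (d OR a)) IMPLIES ((NOT e AND c) XOR (b XOR d))) over a, b, c, d, e (32 rows)
Evaluate each row (bits = a,b,c,d,e, MSB first):
  row 0 [00000]: (((NOT 0 AND 0) IMPLIES (0 OR 0)) IMPLIES ((NOT 0 AND 0) XOR (0 XOR 0))) -> 0
  row 1 [00001]: (((NOT 0 AND 0) IMPLIES (0 OR 0)) IMPLIES ((NOT 1 AND 0) XOR (0 XOR 0))) -> 0
  row 2 [00010]: (((NOT 0 AND 0) IMPLIES (1 OR 0)) IMPLIES ((NOT 0 AND 0) XOR (0 XOR 1))) -> 1
  row 3 [00011]: (((NOT 0 AND 0) IMPLIES (1 OR 0)) IMPLIES ((NOT 1 AND 0) XOR (0 XOR 1))) -> 1
  row 4 [00100]: (((NOT 0 AND 1) IMPLIES (0 OR 0)) IMPLIES ((NOT 0 AND 1) XOR (0 XOR 0))) -> 1
  row 5 [00101]: (((NOT 0 AND 1) IMPLIES (0 OR 0)) IMPLIES ((NOT 1 AND 1) XOR (0 XOR 0))) -> 1
  row 6 [00110]: (((NOT 0 AND 1) IMPLIES (1 OR 0)) IMPLIES ((NOT 0 AND 1) XOR (0 XOR 1))) -> 0
  row 7 [00111]: (((NOT 0 AND 1) IMPLIES (1 OR 0)) IMPLIES ((NOT 1 AND 1) XOR (0 XOR 1))) -> 1
  row 8 [01000]: (((NOT 0 AND 0) IMPLIES (0 OR 0)) IMPLIES ((NOT 0 AND 0) XOR (1 XOR 0))) -> 1
  row 9 [01001]: (((NOT 0 AND 0) IMPLIES (0 OR 0)) IMPLIES ((NOT 1 AND 0) XOR (1 XOR 0))) -> 1
  row 10 [01010]: (((NOT 0 AND 0) IMPLIES (1 OR 0)) IMPLIES ((NOT 0 AND 0) XOR (1 XOR 1))) -> 0
  row 11 [01011]: (((NOT 0 AND 0) IMPLIES (1 OR 0)) IMPLIES ((NOT 1 AND 0) XOR (1 XOR 1))) -> 0
  row 12 [01100]: (((NOT 0 AND 1) IMPLIES (0 OR 0)) IMPLIES ((NOT 0 AND 1) XOR (1 XOR 0))) -> 1
  row 13 [01101]: (((NOT 0 AND 1) IMPLIES (0 OR 0)) IMPLIES ((NOT 1 AND 1) XOR (1 XOR 0))) -> 1
  row 14 [01110]: (((NOT 0 AND 1) IMPLIES (1 OR 0)) IMPLIES ((NOT 0 AND 1) XOR (1 XOR 1))) -> 1
  row 15 [01111]: (((NOT 0 AND 1) IMPLIES (1 OR 0)) IMPLIES ((NOT 1 AND 1) XOR (1 XOR 1))) -> 0
  row 16 [10000]: (((NOT 1 AND 0) IMPLIES (0 OR 1)) IMPLIES ((NOT 0 AND 0) XOR (0 XOR 0))) -> 0
  row 17 [10001]: (((NOT 1 AND 0) IMPLIES (0 OR 1)) IMPLIES ((NOT 1 AND 0) XOR (0 XOR 0))) -> 0
  row 18 [10010]: (((NOT 1 AND 0) IMPLIES (1 OR 1)) IMPLIES ((NOT 0 AND 0) XOR (0 XOR 1))) -> 1
  row 19 [10011]: (((NOT 1 AND 0) IMPLIES (1 OR 1)) IMPLIES ((NOT 1 AND 0) XOR (0 XOR 1))) -> 1
  row 20 [10100]: (((NOT 1 AND 1) IMPLIES (0 OR 1)) IMPLIES ((NOT 0 AND 1) XOR (0 XOR 0))) -> 1
  row 21 [10101]: (((NOT 1 AND 1) IMPLIES (0 OR 1)) IMPLIES ((NOT 1 AND 1) XOR (0 XOR 0))) -> 0
  row 22 [10110]: (((NOT 1 AND 1) IMPLIES (1 OR 1)) IMPLIES ((NOT 0 AND 1) XOR (0 XOR 1))) -> 0
  row 23 [10111]: (((NOT 1 AND 1) IMPLIES (1 OR 1)) IMPLIES ((NOT 1 AND 1) XOR (0 XOR 1))) -> 1
  row 24 [11000]: (((NOT 1 AND 0) IMPLIES (0 OR 1)) IMPLIES ((NOT 0 AND 0) XOR (1 XOR 0))) -> 1
  row 25 [11001]: (((NOT 1 AND 0) IMPLIES (0 OR 1)) IMPLIES ((NOT 1 AND 0) XOR (1 XOR 0))) -> 1
  row 26 [11010]: (((NOT 1 AND 0) IMPLIES (1 OR 1)) IMPLIES ((NOT 0 AND 0) XOR (1 XOR 1))) -> 0
  row 27 [11011]: (((NOT 1 AND 0) IMPLIES (1 OR 1)) IMPLIES ((NOT 1 AND 0) XOR (1 XOR 1))) -> 0
  row 28 [11100]: (((NOT 1 AND 1) IMPLIES (0 OR 1)) IMPLIES ((NOT 0 AND 1) XOR (1 XOR 0))) -> 0
  row 29 [11101]: (((NOT 1 AND 1) IMPLIES (0 OR 1)) IMPLIES ((NOT 1 AND 1) XOR (1 XOR 0))) -> 1
  row 30 [11110]: (((NOT 1 AND 1) IMPLIES (1 OR 1)) IMPLIES ((NOT 0 AND 1) XOR (1 XOR 1))) -> 1
  row 31 [11111]: (((NOT 1 AND 1) IMPLIES (1 OR 1)) IMPLIES ((NOT 1 AND 1) XOR (1 XOR 1))) -> 0
Full result column, 4 rows per line (a,b,c fixed per line; d,e runs 00..11 left to right):
  rows 0-3 [a,b,c=000]: 0011  = hex 3
  rows 4-7 [a,b,c=001]: 1101  = hex D
  rows 8-11 [a,b,c=010]: 1100  = hex C
  rows 12-15 [a,b,c=011]: 1110  = hex E
  rows 16-19 [a,b,c=100]: 0011  = hex 3
  rows 20-23 [a,b,c=101]: 1001  = hex 9
  rows 24-27 [a,b,c=110]: 1100  = hex C
  rows 28-31 [a,b,c=111]: 0110  = hex 6
Output column (row 0 .. row 31) = 00111101110011100011100111000110
Output column grouped in 4s = 0011 1101 1100 1110 0011 1001 1100 0110 = 0x3DCE39C6
Convert to decimal digit by digit (value = value*16 + digit):
  3 -> 3
  3*16 + 13 (D) = 61
  61*16 + 12 (C) = 988
  988*16 + 14 (E) = 15822
  15822*16 + 3 = 253155
  253155*16 + 9 = 4050489
  4050489*16 + 12 (C) = 64807836
  64807836*16 + 6 = 1036925382
Decimal = 1036925382

1036925382


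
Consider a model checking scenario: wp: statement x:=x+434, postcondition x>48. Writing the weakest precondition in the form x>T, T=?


Formula: wp(x:=E, P) = P[E/x] (substitute E for x in postcondition)
Step 1: Postcondition: x>48
Step 2: Substitute x+434 for x: x+434>48
Step 3: Solve for x: x > 48-434 = -386

-386


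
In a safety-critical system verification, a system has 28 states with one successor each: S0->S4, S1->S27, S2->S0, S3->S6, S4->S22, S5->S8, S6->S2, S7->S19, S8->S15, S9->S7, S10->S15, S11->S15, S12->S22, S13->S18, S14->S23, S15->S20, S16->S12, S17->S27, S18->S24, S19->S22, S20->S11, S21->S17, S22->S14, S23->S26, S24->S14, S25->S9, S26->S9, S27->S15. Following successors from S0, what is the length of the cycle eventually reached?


Trace from S0 until a state repeats:
  S0 -> S4 -> S22 -> S14 -> S23 -> S26 -> S9 -> S7 -> S19 -> S22
S22 first seen at step 2, revisited at step 9.
Cycle length = 9 - 2 = 7

7


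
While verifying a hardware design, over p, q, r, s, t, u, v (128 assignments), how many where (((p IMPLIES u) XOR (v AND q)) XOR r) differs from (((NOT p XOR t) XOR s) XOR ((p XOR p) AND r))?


F1 = (((p IMPLIES u) XOR (v AND q)) XOR r)
F2 = (((NOT p XOR t) XOR s) XOR ((p XOR p) AND r))
Evaluate both on each of 128 rows (bits = p,q,r,s,t,u,v):
  row 0 [0000000]: F1=1 F2=1 -> 0
  row 1 [0000001]: F1=1 F2=1 -> 0
  row 2 [0000010]: F1=1 F2=1 -> 0
  row 3 [0000011]: F1=1 F2=1 -> 0
  row 4 [0000100]: F1=1 F2=0 (differ) -> 1
  (every remaining row is evaluated the same way; all 128 results are listed next)
Full result column, 8 rows per line (p,q,r,s fixed per line; t,u,v runs 000..111 left to right):
  rows 0-7 [p,q,r,s=0000]: 00001111  (ones: 4)
  rows 8-15 [p,q,r,s=0001]: 11110000  (ones: 4)
  rows 16-23 [p,q,r,s=0010]: 11110000  (ones: 4)
  rows 24-31 [p,q,r,s=0011]: 00001111  (ones: 4)
  rows 32-39 [p,q,r,s=0100]: 01011010  (ones: 4)
  rows 40-47 [p,q,r,s=0101]: 10100101  (ones: 4)
  rows 48-55 [p,q,r,s=0110]: 10100101  (ones: 4)
  rows 56-63 [p,q,r,s=0111]: 01011010  (ones: 4)
  rows 64-71 [p,q,r,s=1000]: 00111100  (ones: 4)
  rows 72-79 [p,q,r,s=1001]: 11000011  (ones: 4)
  rows 80-87 [p,q,r,s=1010]: 11000011  (ones: 4)
  rows 88-95 [p,q,r,s=1011]: 00111100  (ones: 4)
  rows 96-103 [p,q,r,s=1100]: 01101001  (ones: 4)
  rows 104-111 [p,q,r,s=1101]: 10010110  (ones: 4)
  rows 112-119 [p,q,r,s=1110]: 10010110  (ones: 4)
  rows 120-127 [p,q,r,s=1111]: 01101001  (ones: 4)
Disagreements = 4+4+4+4+4+4+4+4+4+4+4+4+4+4+4+4 = 64

64


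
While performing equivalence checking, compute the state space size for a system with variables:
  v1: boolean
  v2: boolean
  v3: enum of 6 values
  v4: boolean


State space = product of domain sizes of all variables.
Domain sizes:
  v1 (boolean): 2
  v2 (boolean): 2
  v3 (enum of 6 values): 6
  v4 (boolean): 2
Product = 2 * 2 * 6 * 2 = 48

48


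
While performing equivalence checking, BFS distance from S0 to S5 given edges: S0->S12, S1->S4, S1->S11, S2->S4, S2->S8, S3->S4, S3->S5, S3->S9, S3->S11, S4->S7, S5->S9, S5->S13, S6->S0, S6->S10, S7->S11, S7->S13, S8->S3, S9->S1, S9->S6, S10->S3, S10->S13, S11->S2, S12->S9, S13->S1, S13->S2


BFS layer-by-layer from S0:
  dist 0: {S0}
  dist 1: {S12}
  dist 2: {S9}
  dist 3: {S1, S6}
  dist 4: {S4, S10, S11}
  dist 5: {S2, S3, S7, S13}
  dist 6: {S5, S8}
  -> S5 reached at distance 6
Shortest path length = 6

6


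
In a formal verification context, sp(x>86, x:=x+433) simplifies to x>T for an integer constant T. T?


Formula: sp(P, x:=E) = exists old_x. (x = E[old_x/x]) AND P[old_x/x] (old_x is the value of x before the assignment; eliminate old_x by solving x = E[old_x/x] for old_x)
Step 1: Precondition P: x>86, i.e. old_x > 86
Step 2: Assignment gives x = old_x + 433, so old_x = x - 433
Step 3: Substitute into P: x - 433 > 86
Step 4: Simplify: x > 86+433 = 519

519


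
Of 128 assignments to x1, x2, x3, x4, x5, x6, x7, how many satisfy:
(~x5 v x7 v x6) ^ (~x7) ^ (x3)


CNF with 3 clauses over 7 vars (128 assignments).
An assignment satisfies CNF iff every clause has >=1 true literal.
Check each row (bits = x1,x2,x3,x4,x5,x6,x7; clause T/F shown):
  row 0 [0000000]: clauses=TTF -> 0
  row 1 [0000001]: clauses=TFF -> 0
  row 2 [0000010]: clauses=TTF -> 0
  row 3 [0000011]: clauses=TFF -> 0
  row 4 [0000100]: clauses=FTF -> 0
  (every remaining row is evaluated the same way; all 128 results are listed next)
Full result column, 8 rows per line (x1,x2,x3,x4 fixed per line; x5,x6,x7 runs 000..111 left to right):
  rows 0-7 [x1,x2,x3,x4=0000]: 00000000  (ones: 0)
  rows 8-15 [x1,x2,x3,x4=0001]: 00000000  (ones: 0)
  rows 16-23 [x1,x2,x3,x4=0010]: 10100010  (ones: 3)
  rows 24-31 [x1,x2,x3,x4=0011]: 10100010  (ones: 3)
  rows 32-39 [x1,x2,x3,x4=0100]: 00000000  (ones: 0)
  rows 40-47 [x1,x2,x3,x4=0101]: 00000000  (ones: 0)
  rows 48-55 [x1,x2,x3,x4=0110]: 10100010  (ones: 3)
  rows 56-63 [x1,x2,x3,x4=0111]: 10100010  (ones: 3)
  rows 64-71 [x1,x2,x3,x4=1000]: 00000000  (ones: 0)
  rows 72-79 [x1,x2,x3,x4=1001]: 00000000  (ones: 0)
  rows 80-87 [x1,x2,x3,x4=1010]: 10100010  (ones: 3)
  rows 88-95 [x1,x2,x3,x4=1011]: 10100010  (ones: 3)
  rows 96-103 [x1,x2,x3,x4=1100]: 00000000  (ones: 0)
  rows 104-111 [x1,x2,x3,x4=1101]: 00000000  (ones: 0)
  rows 112-119 [x1,x2,x3,x4=1110]: 10100010  (ones: 3)
  rows 120-127 [x1,x2,x3,x4=1111]: 10100010  (ones: 3)
Satisfying assignments = 0+0+3+3+0+0+3+3+0+0+3+3+0+0+3+3 = 24

24


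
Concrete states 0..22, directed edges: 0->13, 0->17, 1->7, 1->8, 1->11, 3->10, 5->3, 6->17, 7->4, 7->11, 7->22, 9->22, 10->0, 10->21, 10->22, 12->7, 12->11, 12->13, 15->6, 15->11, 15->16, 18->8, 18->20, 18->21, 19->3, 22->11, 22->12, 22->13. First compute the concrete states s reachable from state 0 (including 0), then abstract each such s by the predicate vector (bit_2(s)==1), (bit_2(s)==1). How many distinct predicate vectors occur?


BFS from 0:
Concrete reachable: {0, 13, 17}
Abstract via predicates (bit_2(s)==1), (bit_2(s)==1):
  (0,0) <- {0, 17}
  (1,1) <- {13}
Distinct abstract states = 2

2


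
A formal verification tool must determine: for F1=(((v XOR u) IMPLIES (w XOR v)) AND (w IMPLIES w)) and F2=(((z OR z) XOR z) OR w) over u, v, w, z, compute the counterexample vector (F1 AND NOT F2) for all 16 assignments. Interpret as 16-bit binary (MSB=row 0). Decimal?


F1 = (((v XOR u) IMPLIES (w XOR v)) AND (w IMPLIES w))
F2 = (((z OR z) XOR z) OR w)
Counterexample to F1=>F2 is where F1=1 and F2=0.
Evaluate each row (bits = u,v,w,z, MSB first):
  row 0 [0000]: F1=1 F2=0 -> F1&~F2 -> 1
  row 1 [0001]: F1=1 F2=0 -> F1&~F2 -> 1
  row 2 [0010]: F1=1 F2=1 -> F1&~F2 -> 0
  row 3 [0011]: F1=1 F2=1 -> F1&~F2 -> 0
  row 4 [0100]: F1=1 F2=0 -> F1&~F2 -> 1
  row 5 [0101]: F1=1 F2=0 -> F1&~F2 -> 1
  row 6 [0110]: F1=0 F2=1 -> F1&~F2 -> 0
  row 7 [0111]: F1=0 F2=1 -> F1&~F2 -> 0
  row 8 [1000]: F1=0 F2=0 -> F1&~F2 -> 0
  row 9 [1001]: F1=0 F2=0 -> F1&~F2 -> 0
  row 10 [1010]: F1=1 F2=1 -> F1&~F2 -> 0
  row 11 [1011]: F1=1 F2=1 -> F1&~F2 -> 0
  row 12 [1100]: F1=1 F2=0 -> F1&~F2 -> 1
  row 13 [1101]: F1=1 F2=0 -> F1&~F2 -> 1
  row 14 [1110]: F1=1 F2=1 -> F1&~F2 -> 0
  row 15 [1111]: F1=1 F2=1 -> F1&~F2 -> 0
Full result column, 4 rows per line (u,v fixed per line; w,z runs 00..11 left to right):
  rows 0-3 [u,v=00]: 1100  = hex C
  rows 4-7 [u,v=01]: 1100  = hex C
  rows 8-11 [u,v=10]: 0000  = hex 0
  rows 12-15 [u,v=11]: 1100  = hex C
Counterexample vector (row 0 .. row 15) = 1100110000001100
Output column grouped in 4s = 1100 1100 0000 1100 = 0xCC0C
Convert to decimal digit by digit (value = value*16 + digit):
  C -> 12
  12*16 + 12 (C) = 204
  204*16 + 0 = 3264
  3264*16 + 12 (C) = 52236
Decimal = 52236

52236


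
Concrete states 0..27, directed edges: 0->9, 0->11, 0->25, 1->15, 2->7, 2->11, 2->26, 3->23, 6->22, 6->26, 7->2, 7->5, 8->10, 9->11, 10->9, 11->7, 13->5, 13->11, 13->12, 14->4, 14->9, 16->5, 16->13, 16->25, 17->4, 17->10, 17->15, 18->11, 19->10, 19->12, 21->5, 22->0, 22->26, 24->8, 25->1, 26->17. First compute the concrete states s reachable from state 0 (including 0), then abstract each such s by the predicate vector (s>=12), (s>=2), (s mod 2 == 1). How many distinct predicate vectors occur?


BFS from 0:
Concrete reachable: {0, 1, 2, 4, 5, 7, 9, 10, 11, 15, 17, 25, 26}
Abstract via predicates (s>=12), (s>=2), (s mod 2 == 1):
  (0,0,0) <- {0}
  (0,0,1) <- {1}
  (0,1,0) <- {2, 4, 10}
  (0,1,1) <- {5, 7, 9, 11}
  (1,1,0) <- {26}
  (1,1,1) <- {15, 17, 25}
Distinct abstract states = 6

6


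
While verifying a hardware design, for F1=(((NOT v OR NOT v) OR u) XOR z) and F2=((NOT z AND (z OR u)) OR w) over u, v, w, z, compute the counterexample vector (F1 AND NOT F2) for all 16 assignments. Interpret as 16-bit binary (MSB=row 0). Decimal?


F1 = (((NOT v OR NOT v) OR u) XOR z)
F2 = ((NOT z AND (z OR u)) OR w)
Counterexample to F1=>F2 is where F1=1 and F2=0.
Evaluate each row (bits = u,v,w,z, MSB first):
  row 0 [0000]: F1=1 F2=0 -> F1&~F2 -> 1
  row 1 [0001]: F1=0 F2=0 -> F1&~F2 -> 0
  row 2 [0010]: F1=1 F2=1 -> F1&~F2 -> 0
  row 3 [0011]: F1=0 F2=1 -> F1&~F2 -> 0
  row 4 [0100]: F1=0 F2=0 -> F1&~F2 -> 0
  row 5 [0101]: F1=1 F2=0 -> F1&~F2 -> 1
  row 6 [0110]: F1=0 F2=1 -> F1&~F2 -> 0
  row 7 [0111]: F1=1 F2=1 -> F1&~F2 -> 0
  row 8 [1000]: F1=1 F2=1 -> F1&~F2 -> 0
  row 9 [1001]: F1=0 F2=0 -> F1&~F2 -> 0
  row 10 [1010]: F1=1 F2=1 -> F1&~F2 -> 0
  row 11 [1011]: F1=0 F2=1 -> F1&~F2 -> 0
  row 12 [1100]: F1=1 F2=1 -> F1&~F2 -> 0
  row 13 [1101]: F1=0 F2=0 -> F1&~F2 -> 0
  row 14 [1110]: F1=1 F2=1 -> F1&~F2 -> 0
  row 15 [1111]: F1=0 F2=1 -> F1&~F2 -> 0
Full result column, 4 rows per line (u,v fixed per line; w,z runs 00..11 left to right):
  rows 0-3 [u,v=00]: 1000  = hex 8
  rows 4-7 [u,v=01]: 0100  = hex 4
  rows 8-11 [u,v=10]: 0000  = hex 0
  rows 12-15 [u,v=11]: 0000  = hex 0
Counterexample vector (row 0 .. row 15) = 1000010000000000
Output column grouped in 4s = 1000 0100 0000 0000 = 0x8400
Convert to decimal digit by digit (value = value*16 + digit):
  8 -> 8
  8*16 + 4 = 132
  132*16 + 0 = 2112
  2112*16 + 0 = 33792
Decimal = 33792

33792


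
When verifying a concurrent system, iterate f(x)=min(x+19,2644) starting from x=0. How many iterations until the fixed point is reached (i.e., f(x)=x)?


Step 1: x=0, cap=2644, increment=19
Step 2: x grows by 19 each step until capped at 2644; fixed point is x=2644
Step 3: iterations = ceil(2644/19) = 140

140


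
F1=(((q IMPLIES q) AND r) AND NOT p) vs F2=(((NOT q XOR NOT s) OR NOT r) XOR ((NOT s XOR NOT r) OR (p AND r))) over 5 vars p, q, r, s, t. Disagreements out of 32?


F1 = (((q IMPLIES q) AND r) AND NOT p)
F2 = (((NOT q XOR NOT s) OR NOT r) XOR ((NOT s XOR NOT r) OR (p AND r)))
Evaluate both on each of 32 rows (bits = p,q,r,s,t):
  row 0 [00000]: F1=0 F2=1 (differ) -> 1
  row 1 [00001]: F1=0 F2=1 (differ) -> 1
  row 2 [00010]: F1=0 F2=0 -> 0
  row 3 [00011]: F1=0 F2=0 -> 0
  row 4 [00100]: F1=1 F2=1 -> 0
  row 5 [00101]: F1=1 F2=1 -> 0
  row 6 [00110]: F1=1 F2=1 -> 0
  row 7 [00111]: F1=1 F2=1 -> 0
  row 8 [01000]: F1=0 F2=1 (differ) -> 1
  row 9 [01001]: F1=0 F2=1 (differ) -> 1
  row 10 [01010]: F1=0 F2=0 -> 0
  row 11 [01011]: F1=0 F2=0 -> 0
  row 12 [01100]: F1=1 F2=0 (differ) -> 1
  row 13 [01101]: F1=1 F2=0 (differ) -> 1
  row 14 [01110]: F1=1 F2=0 (differ) -> 1
  row 15 [01111]: F1=1 F2=0 (differ) -> 1
  row 16 [10000]: F1=0 F2=1 (differ) -> 1
  row 17 [10001]: F1=0 F2=1 (differ) -> 1
  row 18 [10010]: F1=0 F2=0 -> 0
  row 19 [10011]: F1=0 F2=0 -> 0
  row 20 [10100]: F1=0 F2=1 (differ) -> 1
  row 21 [10101]: F1=0 F2=1 (differ) -> 1
  row 22 [10110]: F1=0 F2=0 -> 0
  row 23 [10111]: F1=0 F2=0 -> 0
  row 24 [11000]: F1=0 F2=1 (differ) -> 1
  row 25 [11001]: F1=0 F2=1 (differ) -> 1
  row 26 [11010]: F1=0 F2=0 -> 0
  row 27 [11011]: F1=0 F2=0 -> 0
  row 28 [11100]: F1=0 F2=0 -> 0
  row 29 [11101]: F1=0 F2=0 -> 0
  row 30 [11110]: F1=0 F2=1 (differ) -> 1
  row 31 [11111]: F1=0 F2=1 (differ) -> 1
Full result column, 8 rows per line (p,q fixed per line; r,s,t runs 000..111 left to right):
  rows 0-7 [p,q=00]: 11000000  (ones: 2)
  rows 8-15 [p,q=01]: 11001111  (ones: 6)
  rows 16-23 [p,q=10]: 11001100  (ones: 4)
  rows 24-31 [p,q=11]: 11000011  (ones: 4)
Disagreements = 2+6+4+4 = 16

16


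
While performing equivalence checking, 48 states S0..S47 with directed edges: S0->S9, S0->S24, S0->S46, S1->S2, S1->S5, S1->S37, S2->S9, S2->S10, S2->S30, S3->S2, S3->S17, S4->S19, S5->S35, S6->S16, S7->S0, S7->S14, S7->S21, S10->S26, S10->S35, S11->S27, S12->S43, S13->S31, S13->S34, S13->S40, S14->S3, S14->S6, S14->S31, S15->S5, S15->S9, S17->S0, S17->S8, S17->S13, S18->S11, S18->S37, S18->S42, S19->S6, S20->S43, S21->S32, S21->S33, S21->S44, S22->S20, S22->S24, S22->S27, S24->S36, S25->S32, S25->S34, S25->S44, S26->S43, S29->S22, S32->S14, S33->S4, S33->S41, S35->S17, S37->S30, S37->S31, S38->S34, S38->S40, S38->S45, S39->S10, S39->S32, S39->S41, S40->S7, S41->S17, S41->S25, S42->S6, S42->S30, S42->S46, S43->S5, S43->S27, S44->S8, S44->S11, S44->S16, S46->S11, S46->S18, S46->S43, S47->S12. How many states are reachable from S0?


BFS from S0:
  layer 0: {S0}
  layer 1: {S9, S24, S46}
  layer 2: {S11, S18, S36, S43}
  layer 3: {S5, S27, S37, S42}
  layer 4: {S6, S30, S31, S35}
  layer 5: {S16, S17}
  layer 6: {S8, S13}
  layer 7: {S34, S40}
  layer 8: {S7}
  layer 9: {S14, S21}
  layer 10: {S3, S32, S33, S44}
  layer 11: {S2, S4, S41}
  layer 12: {S10, S19, S25}
  layer 13: {S26}
Reachable set: {S0, S2, S3, S4, S5, S6, S7, S8, S9, S10, S11, S13, S14, S16, S17, S18, S19, S21, S24, S25, S26, S27, S30, S31, S32, S33, S34, S35, S36, S37, S40, S41, S42, S43, S44, S46}
Count = 36

36


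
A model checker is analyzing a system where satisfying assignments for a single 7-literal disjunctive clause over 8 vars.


Step 1: Total=2^8=256
Step 2: Unsat when all 7 false: 2^1=2
Step 3: Sat=256-2=254

254


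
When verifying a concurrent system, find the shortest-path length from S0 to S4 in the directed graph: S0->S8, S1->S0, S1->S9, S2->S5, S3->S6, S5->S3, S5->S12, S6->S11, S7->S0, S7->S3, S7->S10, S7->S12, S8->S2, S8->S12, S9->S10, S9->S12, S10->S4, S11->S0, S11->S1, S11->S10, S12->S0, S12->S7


BFS layer-by-layer from S0:
  dist 0: {S0}
  dist 1: {S8}
  dist 2: {S2, S12}
  dist 3: {S5, S7}
  dist 4: {S3, S10}
  dist 5: {S4, S6}
  -> S4 reached at distance 5
Shortest path length = 5

5


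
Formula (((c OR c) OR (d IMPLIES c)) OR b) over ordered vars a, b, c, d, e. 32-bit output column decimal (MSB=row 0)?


Formula: (((c OR c) OR (d IMPLIES c)) OR b) over a, b, c, d, e (32 rows)
Evaluate each row (bits = a,b,c,d,e, MSB first):
  row 0 [00000]: (((0 OR 0) OR (0 IMPLIES 0)) OR 0) -> 1
  row 1 [00001]: (((0 OR 0) OR (0 IMPLIES 0)) OR 0) -> 1
  row 2 [00010]: (((0 OR 0) OR (1 IMPLIES 0)) OR 0) -> 0
  row 3 [00011]: (((0 OR 0) OR (1 IMPLIES 0)) OR 0) -> 0
  row 4 [00100]: (((1 OR 1) OR (0 IMPLIES 1)) OR 0) -> 1
  row 5 [00101]: (((1 OR 1) OR (0 IMPLIES 1)) OR 0) -> 1
  row 6 [00110]: (((1 OR 1) OR (1 IMPLIES 1)) OR 0) -> 1
  row 7 [00111]: (((1 OR 1) OR (1 IMPLIES 1)) OR 0) -> 1
  row 8 [01000]: (((0 OR 0) OR (0 IMPLIES 0)) OR 1) -> 1
  row 9 [01001]: (((0 OR 0) OR (0 IMPLIES 0)) OR 1) -> 1
  row 10 [01010]: (((0 OR 0) OR (1 IMPLIES 0)) OR 1) -> 1
  row 11 [01011]: (((0 OR 0) OR (1 IMPLIES 0)) OR 1) -> 1
  row 12 [01100]: (((1 OR 1) OR (0 IMPLIES 1)) OR 1) -> 1
  row 13 [01101]: (((1 OR 1) OR (0 IMPLIES 1)) OR 1) -> 1
  row 14 [01110]: (((1 OR 1) OR (1 IMPLIES 1)) OR 1) -> 1
  row 15 [01111]: (((1 OR 1) OR (1 IMPLIES 1)) OR 1) -> 1
  row 16 [10000]: (((0 OR 0) OR (0 IMPLIES 0)) OR 0) -> 1
  row 17 [10001]: (((0 OR 0) OR (0 IMPLIES 0)) OR 0) -> 1
  row 18 [10010]: (((0 OR 0) OR (1 IMPLIES 0)) OR 0) -> 0
  row 19 [10011]: (((0 OR 0) OR (1 IMPLIES 0)) OR 0) -> 0
  row 20 [10100]: (((1 OR 1) OR (0 IMPLIES 1)) OR 0) -> 1
  row 21 [10101]: (((1 OR 1) OR (0 IMPLIES 1)) OR 0) -> 1
  row 22 [10110]: (((1 OR 1) OR (1 IMPLIES 1)) OR 0) -> 1
  row 23 [10111]: (((1 OR 1) OR (1 IMPLIES 1)) OR 0) -> 1
  row 24 [11000]: (((0 OR 0) OR (0 IMPLIES 0)) OR 1) -> 1
  row 25 [11001]: (((0 OR 0) OR (0 IMPLIES 0)) OR 1) -> 1
  row 26 [11010]: (((0 OR 0) OR (1 IMPLIES 0)) OR 1) -> 1
  row 27 [11011]: (((0 OR 0) OR (1 IMPLIES 0)) OR 1) -> 1
  row 28 [11100]: (((1 OR 1) OR (0 IMPLIES 1)) OR 1) -> 1
  row 29 [11101]: (((1 OR 1) OR (0 IMPLIES 1)) OR 1) -> 1
  row 30 [11110]: (((1 OR 1) OR (1 IMPLIES 1)) OR 1) -> 1
  row 31 [11111]: (((1 OR 1) OR (1 IMPLIES 1)) OR 1) -> 1
Full result column, 4 rows per line (a,b,c fixed per line; d,e runs 00..11 left to right):
  rows 0-3 [a,b,c=000]: 1100  = hex C
  rows 4-7 [a,b,c=001]: 1111  = hex F
  rows 8-11 [a,b,c=010]: 1111  = hex F
  rows 12-15 [a,b,c=011]: 1111  = hex F
  rows 16-19 [a,b,c=100]: 1100  = hex C
  rows 20-23 [a,b,c=101]: 1111  = hex F
  rows 24-27 [a,b,c=110]: 1111  = hex F
  rows 28-31 [a,b,c=111]: 1111  = hex F
Output column (row 0 .. row 31) = 11001111111111111100111111111111
Output column grouped in 4s = 1100 1111 1111 1111 1100 1111 1111 1111 = 0xCFFFCFFF
Convert to decimal digit by digit (value = value*16 + digit):
  C -> 12
  12*16 + 15 (F) = 207
  207*16 + 15 (F) = 3327
  3327*16 + 15 (F) = 53247
  53247*16 + 12 (C) = 851964
  851964*16 + 15 (F) = 13631439
  13631439*16 + 15 (F) = 218103039
  218103039*16 + 15 (F) = 3489648639
Decimal = 3489648639

3489648639


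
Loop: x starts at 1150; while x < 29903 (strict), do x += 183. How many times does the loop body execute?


Step 1: x goes from 1150 toward 29903 by 183; the body runs while x<29903, so iterations = ceil((bound-start)/step)
Step 2: Distance=28753
Step 3: ceil(28753/183)=158

158


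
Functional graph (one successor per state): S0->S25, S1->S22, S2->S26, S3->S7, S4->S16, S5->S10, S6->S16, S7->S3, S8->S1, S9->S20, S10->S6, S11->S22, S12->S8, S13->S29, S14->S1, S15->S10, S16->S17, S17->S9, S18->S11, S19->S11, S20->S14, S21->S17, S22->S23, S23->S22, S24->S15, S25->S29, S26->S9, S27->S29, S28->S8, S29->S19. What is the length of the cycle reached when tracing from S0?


Trace from S0 until a state repeats:
  S0 -> S25 -> S29 -> S19 -> S11 -> S22 -> S23 -> S22
S22 first seen at step 5, revisited at step 7.
Cycle length = 7 - 5 = 2

2


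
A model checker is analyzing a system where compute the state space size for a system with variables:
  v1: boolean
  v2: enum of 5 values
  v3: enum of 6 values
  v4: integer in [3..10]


State space = product of domain sizes of all variables.
Domain sizes:
  v1 (boolean): 2
  v2 (enum of 5 values): 5
  v3 (enum of 6 values): 6
  v4 (integer in [3..10]): 8
Product = 2 * 5 * 6 * 8 = 480

480


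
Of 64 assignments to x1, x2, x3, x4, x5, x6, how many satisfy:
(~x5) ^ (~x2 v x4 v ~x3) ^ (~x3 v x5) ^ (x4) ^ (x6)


CNF with 5 clauses over 6 vars (64 assignments).
An assignment satisfies CNF iff every clause has >=1 true literal.
Check each row (bits = x1,x2,x3,x4,x5,x6; clause T/F shown):
  row 0 [000000]: clauses=TTTFF -> 0
  row 1 [000001]: clauses=TTTFT -> 0
  row 2 [000010]: clauses=FTTFF -> 0
  row 3 [000011]: clauses=FTTFT -> 0
  row 4 [000100]: clauses=TTTTF -> 0
  (every remaining row is evaluated the same way; all 64 results are listed next)
Full result column, 8 rows per line (x1,x2,x3 fixed per line; x4,x5,x6 runs 000..111 left to right):
  rows 0-7 [x1,x2,x3=000]: 00000100  (ones: 1)
  rows 8-15 [x1,x2,x3=001]: 00000000  (ones: 0)
  rows 16-23 [x1,x2,x3=010]: 00000100  (ones: 1)
  rows 24-31 [x1,x2,x3=011]: 00000000  (ones: 0)
  rows 32-39 [x1,x2,x3=100]: 00000100  (ones: 1)
  rows 40-47 [x1,x2,x3=101]: 00000000  (ones: 0)
  rows 48-55 [x1,x2,x3=110]: 00000100  (ones: 1)
  rows 56-63 [x1,x2,x3=111]: 00000000  (ones: 0)
Satisfying assignments = 1+0+1+0+1+0+1+0 = 4

4


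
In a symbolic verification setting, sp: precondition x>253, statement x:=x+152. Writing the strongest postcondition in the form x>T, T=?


Formula: sp(P, x:=E) = exists old_x. (x = E[old_x/x]) AND P[old_x/x] (old_x is the value of x before the assignment; eliminate old_x by solving x = E[old_x/x] for old_x)
Step 1: Precondition P: x>253, i.e. old_x > 253
Step 2: Assignment gives x = old_x + 152, so old_x = x - 152
Step 3: Substitute into P: x - 152 > 253
Step 4: Simplify: x > 253+152 = 405

405


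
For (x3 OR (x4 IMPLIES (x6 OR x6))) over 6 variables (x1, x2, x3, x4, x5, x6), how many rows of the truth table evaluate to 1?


Formula: (x3 OR (x4 IMPLIES (x6 OR x6))) over 6 vars (64 rows)
Evaluate each row (x1, x2, x3, x4, x5, x6 as bits, MSB first):
  row 0 [000000]: (0 OR (0 IMPLIES (0 OR 0))) -> 1
  row 1 [000001]: (0 OR (0 IMPLIES (1 OR 1))) -> 1
  row 2 [000010]: (0 OR (0 IMPLIES (0 OR 0))) -> 1
  row 3 [000011]: (0 OR (0 IMPLIES (1 OR 1))) -> 1
  row 4 [000100]: (0 OR (1 IMPLIES (0 OR 0))) -> 0
  (every remaining row is evaluated the same way; all 64 results are listed next)
Full result column, 8 rows per line (x1,x2,x3 fixed per line; x4,x5,x6 runs 000..111 left to right):
  rows 0-7 [x1,x2,x3=000]: 11110101  (ones: 6)
  rows 8-15 [x1,x2,x3=001]: 11111111  (ones: 8)
  rows 16-23 [x1,x2,x3=010]: 11110101  (ones: 6)
  rows 24-31 [x1,x2,x3=011]: 11111111  (ones: 8)
  rows 32-39 [x1,x2,x3=100]: 11110101  (ones: 6)
  rows 40-47 [x1,x2,x3=101]: 11111111  (ones: 8)
  rows 48-55 [x1,x2,x3=110]: 11110101  (ones: 6)
  rows 56-63 [x1,x2,x3=111]: 11111111  (ones: 8)
Count of 1-rows = 6+8+6+8+6+8+6+8 = 56

56


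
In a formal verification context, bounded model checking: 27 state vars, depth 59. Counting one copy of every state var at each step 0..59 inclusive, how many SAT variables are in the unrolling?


BMC unrolls to depth k, creating one copy of each state var for steps 0..k.
Step count = 59 + 1 = 60 (steps 0 through 59)
Vars per step = 27
Total = 27 * 60 = 1620

1620


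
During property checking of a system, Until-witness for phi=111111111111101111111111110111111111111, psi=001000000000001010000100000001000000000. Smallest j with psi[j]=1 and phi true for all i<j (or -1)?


(phi U psi) at 0: need smallest j with psi[j]=1 and phi[i]=1 for all i in [0,j).
Scan from step 0:
  step 0: phi=1, psi=0 -> continue
  step 1: phi=1, psi=0 -> continue
  step 2: psi=1 and phi held for [0,2) -> witness found
Witness step = 2

2


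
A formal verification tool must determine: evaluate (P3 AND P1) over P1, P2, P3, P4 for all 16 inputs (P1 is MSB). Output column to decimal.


Formula: (P3 AND P1) over P1, P2, P3, P4 (16 rows)
Evaluate each row (bits = P1,P2,P3,P4, MSB first):
  row 0 [0000]: (0 AND 0) -> 0
  row 1 [0001]: (0 AND 0) -> 0
  row 2 [0010]: (1 AND 0) -> 0
  row 3 [0011]: (1 AND 0) -> 0
  row 4 [0100]: (0 AND 0) -> 0
  row 5 [0101]: (0 AND 0) -> 0
  row 6 [0110]: (1 AND 0) -> 0
  row 7 [0111]: (1 AND 0) -> 0
  row 8 [1000]: (0 AND 1) -> 0
  row 9 [1001]: (0 AND 1) -> 0
  row 10 [1010]: (1 AND 1) -> 1
  row 11 [1011]: (1 AND 1) -> 1
  row 12 [1100]: (0 AND 1) -> 0
  row 13 [1101]: (0 AND 1) -> 0
  row 14 [1110]: (1 AND 1) -> 1
  row 15 [1111]: (1 AND 1) -> 1
Full result column, 4 rows per line (P1,P2 fixed per line; P3,P4 runs 00..11 left to right):
  rows 0-3 [P1,P2=00]: 0000  = hex 0
  rows 4-7 [P1,P2=01]: 0000  = hex 0
  rows 8-11 [P1,P2=10]: 0011  = hex 3
  rows 12-15 [P1,P2=11]: 0011  = hex 3
Output column (row 0 .. row 15) = 0000000000110011
Output column grouped in 4s = 0000 0000 0011 0011 = 0x0033
Convert to decimal digit by digit (value = value*16 + digit):
  0 -> 0
  0*16 + 0 = 0
  0*16 + 3 = 3
  3*16 + 3 = 51
Decimal = 51

51


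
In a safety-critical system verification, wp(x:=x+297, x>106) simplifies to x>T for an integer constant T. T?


Formula: wp(x:=E, P) = P[E/x] (substitute E for x in postcondition)
Step 1: Postcondition: x>106
Step 2: Substitute x+297 for x: x+297>106
Step 3: Solve for x: x > 106-297 = -191

-191


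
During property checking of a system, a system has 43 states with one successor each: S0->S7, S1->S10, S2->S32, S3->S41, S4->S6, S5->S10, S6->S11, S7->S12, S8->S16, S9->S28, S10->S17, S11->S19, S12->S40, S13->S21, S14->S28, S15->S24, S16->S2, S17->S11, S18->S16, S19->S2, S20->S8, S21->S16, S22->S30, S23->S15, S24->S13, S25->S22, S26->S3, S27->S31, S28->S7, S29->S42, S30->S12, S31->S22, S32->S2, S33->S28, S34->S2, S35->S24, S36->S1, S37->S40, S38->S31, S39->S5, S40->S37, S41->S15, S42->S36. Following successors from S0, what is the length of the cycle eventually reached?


Trace from S0 until a state repeats:
  S0 -> S7 -> S12 -> S40 -> S37 -> S40
S40 first seen at step 3, revisited at step 5.
Cycle length = 5 - 3 = 2

2


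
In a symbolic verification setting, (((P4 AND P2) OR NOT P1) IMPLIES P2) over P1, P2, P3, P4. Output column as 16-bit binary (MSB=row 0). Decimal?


Formula: (((P4 AND P2) OR NOT P1) IMPLIES P2) over P1, P2, P3, P4 (16 rows)
Evaluate each row (bits = P1,P2,P3,P4, MSB first):
  row 0 [0000]: (((0 AND 0) OR NOT 0) IMPLIES 0) -> 0
  row 1 [0001]: (((1 AND 0) OR NOT 0) IMPLIES 0) -> 0
  row 2 [0010]: (((0 AND 0) OR NOT 0) IMPLIES 0) -> 0
  row 3 [0011]: (((1 AND 0) OR NOT 0) IMPLIES 0) -> 0
  row 4 [0100]: (((0 AND 1) OR NOT 0) IMPLIES 1) -> 1
  row 5 [0101]: (((1 AND 1) OR NOT 0) IMPLIES 1) -> 1
  row 6 [0110]: (((0 AND 1) OR NOT 0) IMPLIES 1) -> 1
  row 7 [0111]: (((1 AND 1) OR NOT 0) IMPLIES 1) -> 1
  row 8 [1000]: (((0 AND 0) OR NOT 1) IMPLIES 0) -> 1
  row 9 [1001]: (((1 AND 0) OR NOT 1) IMPLIES 0) -> 1
  row 10 [1010]: (((0 AND 0) OR NOT 1) IMPLIES 0) -> 1
  row 11 [1011]: (((1 AND 0) OR NOT 1) IMPLIES 0) -> 1
  row 12 [1100]: (((0 AND 1) OR NOT 1) IMPLIES 1) -> 1
  row 13 [1101]: (((1 AND 1) OR NOT 1) IMPLIES 1) -> 1
  row 14 [1110]: (((0 AND 1) OR NOT 1) IMPLIES 1) -> 1
  row 15 [1111]: (((1 AND 1) OR NOT 1) IMPLIES 1) -> 1
Full result column, 4 rows per line (P1,P2 fixed per line; P3,P4 runs 00..11 left to right):
  rows 0-3 [P1,P2=00]: 0000  = hex 0
  rows 4-7 [P1,P2=01]: 1111  = hex F
  rows 8-11 [P1,P2=10]: 1111  = hex F
  rows 12-15 [P1,P2=11]: 1111  = hex F
Output column (row 0 .. row 15) = 0000111111111111
Output column grouped in 4s = 0000 1111 1111 1111 = 0x0FFF
Convert to decimal digit by digit (value = value*16 + digit):
  0 -> 0
  0*16 + 15 (F) = 15
  15*16 + 15 (F) = 255
  255*16 + 15 (F) = 4095
Decimal = 4095

4095


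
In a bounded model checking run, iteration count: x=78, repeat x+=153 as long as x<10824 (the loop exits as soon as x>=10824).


Step 1: x goes from 78 toward 10824 by 153; the body runs while x<10824, so iterations = ceil((bound-start)/step)
Step 2: Distance=10746
Step 3: ceil(10746/153)=71

71


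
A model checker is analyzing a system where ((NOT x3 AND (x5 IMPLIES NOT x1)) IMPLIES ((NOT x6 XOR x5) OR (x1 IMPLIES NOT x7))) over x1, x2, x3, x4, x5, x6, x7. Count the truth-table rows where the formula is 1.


Formula: ((NOT x3 AND (x5 IMPLIES NOT x1)) IMPLIES ((NOT x6 XOR x5) OR (x1 IMPLIES NOT x7))) over 7 vars (128 rows)
Evaluate each row (x1, x2, x3, x4, x5, x6, x7 as bits, MSB first):
  row 0 [0000000]: ((NOT 0 AND (0 IMPLIES NOT 0)) IMPLIES ((NOT 0 XOR 0) OR (0 IMPLIES NOT 0))) -> 1
  row 1 [0000001]: ((NOT 0 AND (0 IMPLIES NOT 0)) IMPLIES ((NOT 0 XOR 0) OR (0 IMPLIES NOT 1))) -> 1
  row 2 [0000010]: ((NOT 0 AND (0 IMPLIES NOT 0)) IMPLIES ((NOT 1 XOR 0) OR (0 IMPLIES NOT 0))) -> 1
  row 3 [0000011]: ((NOT 0 AND (0 IMPLIES NOT 0)) IMPLIES ((NOT 1 XOR 0) OR (0 IMPLIES NOT 1))) -> 1
  row 4 [0000100]: ((NOT 0 AND (1 IMPLIES NOT 0)) IMPLIES ((NOT 0 XOR 1) OR (0 IMPLIES NOT 0))) -> 1
  (every remaining row is evaluated the same way; all 128 results are listed next)
Full result column, 8 rows per line (x1,x2,x3,x4 fixed per line; x5,x6,x7 runs 000..111 left to right):
  rows 0-7 [x1,x2,x3,x4=0000]: 11111111  (ones: 8)
  rows 8-15 [x1,x2,x3,x4=0001]: 11111111  (ones: 8)
  rows 16-23 [x1,x2,x3,x4=0010]: 11111111  (ones: 8)
  rows 24-31 [x1,x2,x3,x4=0011]: 11111111  (ones: 8)
  rows 32-39 [x1,x2,x3,x4=0100]: 11111111  (ones: 8)
  rows 40-47 [x1,x2,x3,x4=0101]: 11111111  (ones: 8)
  rows 48-55 [x1,x2,x3,x4=0110]: 11111111  (ones: 8)
  rows 56-63 [x1,x2,x3,x4=0111]: 11111111  (ones: 8)
  rows 64-71 [x1,x2,x3,x4=1000]: 11101111  (ones: 7)
  rows 72-79 [x1,x2,x3,x4=1001]: 11101111  (ones: 7)
  rows 80-87 [x1,x2,x3,x4=1010]: 11111111  (ones: 8)
  rows 88-95 [x1,x2,x3,x4=1011]: 11111111  (ones: 8)
  rows 96-103 [x1,x2,x3,x4=1100]: 11101111  (ones: 7)
  rows 104-111 [x1,x2,x3,x4=1101]: 11101111  (ones: 7)
  rows 112-119 [x1,x2,x3,x4=1110]: 11111111  (ones: 8)
  rows 120-127 [x1,x2,x3,x4=1111]: 11111111  (ones: 8)
Count of 1-rows = 8+8+8+8+8+8+8+8+7+7+8+8+7+7+8+8 = 124

124
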